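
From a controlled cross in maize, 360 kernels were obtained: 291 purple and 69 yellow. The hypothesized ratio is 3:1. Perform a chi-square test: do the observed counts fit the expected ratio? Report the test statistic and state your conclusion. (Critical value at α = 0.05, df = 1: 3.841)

6.533; not consistent

Total ratio parts = 4. Expected numbers out of 360:
  purple: 360 × 3/4 = 270
  yellow: 360 × 1/4 = 90
χ² = Σ (O − E)² / E
  purple: (291 − 270)² / 270 = 1.6333
  yellow: (69 − 90)² / 90 = 4.9000
χ² = 1.6333 + 4.9000 = 6.5333 ≈ 6.533
Degrees of freedom = 2 − 1 = 1; critical value at α = 0.05 is 3.841.
Since 6.533 > 3.841, we reject the null hypothesis — the data do not fit the 3:1 ratio.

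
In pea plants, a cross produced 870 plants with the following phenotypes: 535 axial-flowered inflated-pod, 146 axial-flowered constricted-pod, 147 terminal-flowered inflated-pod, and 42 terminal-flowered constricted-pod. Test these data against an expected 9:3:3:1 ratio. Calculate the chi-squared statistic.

Expected counts for N = 870 under a 9:3:3:1 ratio (total parts = 16):
  axial-flowered inflated-pod: 870 × 9/16 = 489.375
  axial-flowered constricted-pod: 870 × 3/16 = 163.125
  terminal-flowered inflated-pod: 870 × 3/16 = 163.125
  terminal-flowered constricted-pod: 870 × 1/16 = 54.375
χ² = Σ (O − E)² / E
  axial-flowered inflated-pod: (535 − 489.375)² / 489.375 = 4.2537
  axial-flowered constricted-pod: (146 − 163.125)² / 163.125 = 1.7978
  terminal-flowered inflated-pod: (147 − 163.125)² / 163.125 = 1.5940
  terminal-flowered constricted-pod: (42 − 54.375)² / 54.375 = 2.8164
χ² = 4.2537 + 1.7978 + 1.5940 + 2.8164 = 10.4619 ≈ 10.462

10.462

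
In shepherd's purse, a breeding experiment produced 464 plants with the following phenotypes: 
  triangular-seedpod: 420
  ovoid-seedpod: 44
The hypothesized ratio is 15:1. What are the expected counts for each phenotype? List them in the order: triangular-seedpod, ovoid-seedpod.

435, 29

Expected counts for N = 464 under a 15:1 ratio (total parts = 16):
  triangular-seedpod: 464 × 15/16 = 435
  ovoid-seedpod: 464 × 1/16 = 29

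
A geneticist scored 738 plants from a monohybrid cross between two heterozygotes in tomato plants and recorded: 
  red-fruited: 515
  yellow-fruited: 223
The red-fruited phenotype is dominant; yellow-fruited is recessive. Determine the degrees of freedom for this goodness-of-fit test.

1

For a monohybrid cross between heterozygotes with complete dominance, the expected phenotypic ratio is 3:1.
A goodness-of-fit test with 2 phenotype classes has df = 2 − 1 = 1.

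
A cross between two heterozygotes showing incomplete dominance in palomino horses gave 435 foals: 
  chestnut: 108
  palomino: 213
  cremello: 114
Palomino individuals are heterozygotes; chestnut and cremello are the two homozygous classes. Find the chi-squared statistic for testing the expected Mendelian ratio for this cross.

0.352

With incomplete dominance, a heterozygote × heterozygote cross gives a 1:2:1 phenotypic ratio.
Total ratio parts = 4. Expected numbers out of 435:
  chestnut: 435 × 1/4 = 108.75
  palomino: 435 × 2/4 = 217.5
  cremello: 435 × 1/4 = 108.75
χ² = Σ (O − E)² / E
  chestnut: (108 − 108.75)² / 108.75 = 0.0052
  palomino: (213 − 217.5)² / 217.5 = 0.0931
  cremello: (114 − 108.75)² / 108.75 = 0.2534
χ² = 0.0052 + 0.0931 + 0.2534 = 0.3517 ≈ 0.352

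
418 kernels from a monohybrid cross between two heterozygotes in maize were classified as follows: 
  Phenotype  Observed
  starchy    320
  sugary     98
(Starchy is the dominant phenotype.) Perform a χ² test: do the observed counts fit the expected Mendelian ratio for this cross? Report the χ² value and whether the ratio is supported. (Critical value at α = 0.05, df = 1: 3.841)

For a monohybrid cross between heterozygotes with complete dominance, the expected phenotypic ratio is 3:1.
Under the 3:1 hypothesis (Σ ratio = 4, N = 418):
  starchy: 418 × 3/4 = 313.5
  sugary: 418 × 1/4 = 104.5
χ² = Σ (O − E)² / E
  starchy: (320 − 313.5)² / 313.5 = 0.1348
  sugary: (98 − 104.5)² / 104.5 = 0.4043
χ² = 0.1348 + 0.4043 = 0.5391 ≈ 0.539
Degrees of freedom = 2 − 1 = 1; critical value at α = 0.05 is 3.841.
Since 0.539 < 3.841, we fail to reject the null hypothesis — the data are consistent with the 3:1 ratio.

0.539; consistent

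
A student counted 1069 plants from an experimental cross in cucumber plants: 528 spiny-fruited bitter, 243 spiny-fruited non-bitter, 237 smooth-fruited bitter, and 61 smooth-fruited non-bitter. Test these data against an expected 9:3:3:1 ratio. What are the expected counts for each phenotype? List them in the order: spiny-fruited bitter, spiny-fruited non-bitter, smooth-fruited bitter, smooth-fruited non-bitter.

Total ratio parts = 16. Expected numbers out of 1069:
  spiny-fruited bitter: 1069 × 9/16 = 601.3125
  spiny-fruited non-bitter: 1069 × 3/16 = 200.4375
  smooth-fruited bitter: 1069 × 3/16 = 200.4375
  smooth-fruited non-bitter: 1069 × 1/16 = 66.8125

601.3125, 200.4375, 200.4375, 66.8125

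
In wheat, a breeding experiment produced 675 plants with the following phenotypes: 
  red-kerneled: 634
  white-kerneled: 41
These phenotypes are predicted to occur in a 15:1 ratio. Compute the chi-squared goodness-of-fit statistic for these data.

Total ratio parts = 16. Expected numbers out of 675:
  red-kerneled: 675 × 15/16 = 632.8125
  white-kerneled: 675 × 1/16 = 42.1875
χ² = Σ (O − E)² / E
  red-kerneled: (634 − 632.8125)² / 632.8125 = 0.0022
  white-kerneled: (41 − 42.1875)² / 42.1875 = 0.0334
χ² = 0.0022 + 0.0334 = 0.0356 ≈ 0.036

0.036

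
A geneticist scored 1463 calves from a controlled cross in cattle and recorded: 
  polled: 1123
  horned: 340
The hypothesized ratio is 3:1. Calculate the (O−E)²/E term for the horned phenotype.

Under the 3:1 hypothesis (Σ ratio = 4, N = 1463):
  polled: 1463 × 3/4 = 1097.25
  horned: 1463 × 1/4 = 365.75
Contribution of horned: (340 − 365.75)² / 365.75 = 1.8129

1.813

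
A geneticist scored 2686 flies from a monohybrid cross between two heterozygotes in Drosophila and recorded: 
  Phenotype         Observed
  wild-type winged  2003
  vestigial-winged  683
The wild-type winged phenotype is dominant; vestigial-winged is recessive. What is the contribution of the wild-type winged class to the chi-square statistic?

For a monohybrid cross between heterozygotes with complete dominance, the expected phenotypic ratio is 3:1.
Total ratio parts = 4. Expected numbers out of 2686:
  wild-type winged: 2686 × 3/4 = 2014.5
  vestigial-winged: 2686 × 1/4 = 671.5
Contribution of wild-type winged: (2003 − 2014.5)² / 2014.5 = 0.0656

0.066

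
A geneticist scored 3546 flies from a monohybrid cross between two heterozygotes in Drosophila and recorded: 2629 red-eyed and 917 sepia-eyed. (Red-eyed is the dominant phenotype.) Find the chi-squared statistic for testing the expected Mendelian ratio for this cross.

1.399

For a monohybrid cross between heterozygotes with complete dominance, the expected phenotypic ratio is 3:1.
Total ratio parts = 4. Expected numbers out of 3546:
  red-eyed: 3546 × 3/4 = 2659.5
  sepia-eyed: 3546 × 1/4 = 886.5
χ² = Σ (O − E)² / E
  red-eyed: (2629 − 2659.5)² / 2659.5 = 0.3498
  sepia-eyed: (917 − 886.5)² / 886.5 = 1.0494
χ² = 0.3498 + 1.0494 = 1.3992 ≈ 1.399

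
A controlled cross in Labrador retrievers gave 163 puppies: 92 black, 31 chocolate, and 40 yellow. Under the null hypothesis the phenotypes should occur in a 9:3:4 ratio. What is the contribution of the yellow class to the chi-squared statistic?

0.014

Expected counts for N = 163 under a 9:3:4 ratio (total parts = 16):
  black: 163 × 9/16 = 91.6875
  chocolate: 163 × 3/16 = 30.5625
  yellow: 163 × 4/16 = 40.75
Contribution of yellow: (40 − 40.75)² / 40.75 = 0.0138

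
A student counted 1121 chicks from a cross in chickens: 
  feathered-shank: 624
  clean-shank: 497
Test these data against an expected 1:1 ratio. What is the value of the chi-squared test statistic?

14.388

Under the 1:1 hypothesis (Σ ratio = 2, N = 1121):
  feathered-shank: 1121 × 1/2 = 560.5
  clean-shank: 1121 × 1/2 = 560.5
χ² = Σ (O − E)² / E
  feathered-shank: (624 − 560.5)² / 560.5 = 7.1940
  clean-shank: (497 − 560.5)² / 560.5 = 7.1940
χ² = 7.1940 + 7.1940 = 14.388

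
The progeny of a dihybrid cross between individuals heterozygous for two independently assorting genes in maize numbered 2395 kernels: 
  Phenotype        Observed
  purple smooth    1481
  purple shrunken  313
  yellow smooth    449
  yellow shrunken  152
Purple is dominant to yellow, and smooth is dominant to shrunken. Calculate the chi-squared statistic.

54.553

A dihybrid F₂ with independent assortment and complete dominance at both loci gives a 9:3:3:1 phenotypic ratio.
Expected counts for N = 2395 under a 9:3:3:1 ratio (total parts = 16):
  purple smooth: 2395 × 9/16 = 1347.1875
  purple shrunken: 2395 × 3/16 = 449.0625
  yellow smooth: 2395 × 3/16 = 449.0625
  yellow shrunken: 2395 × 1/16 = 149.6875
χ² = Σ (O − E)² / E
  purple smooth: (1481 − 1347.1875)² / 1347.1875 = 13.2912
  purple shrunken: (313 − 449.0625)² / 449.0625 = 41.2259
  yellow smooth: (449 − 449.0625)² / 449.0625 = 0.0000
  yellow shrunken: (152 − 149.6875)² / 149.6875 = 0.0357
χ² = 13.2912 + 41.2259 + 0.0000 + 0.0357 = 54.5528 ≈ 54.553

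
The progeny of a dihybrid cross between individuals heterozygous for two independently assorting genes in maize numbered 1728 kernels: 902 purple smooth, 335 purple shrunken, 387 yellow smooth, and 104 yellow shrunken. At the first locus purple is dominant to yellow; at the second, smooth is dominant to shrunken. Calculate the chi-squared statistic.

A dihybrid F₂ with independent assortment and complete dominance at both loci gives a 9:3:3:1 phenotypic ratio.
Total ratio parts = 16. Expected numbers out of 1728:
  purple smooth: 1728 × 9/16 = 972
  purple shrunken: 1728 × 3/16 = 324
  yellow smooth: 1728 × 3/16 = 324
  yellow shrunken: 1728 × 1/16 = 108
χ² = Σ (O − E)² / E
  purple smooth: (902 − 972)² / 972 = 5.0412
  purple shrunken: (335 − 324)² / 324 = 0.3735
  yellow smooth: (387 − 324)² / 324 = 12.2500
  yellow shrunken: (104 − 108)² / 108 = 0.1481
χ² = 5.0412 + 0.3735 + 12.2500 + 0.1481 = 17.8128 ≈ 17.813

17.813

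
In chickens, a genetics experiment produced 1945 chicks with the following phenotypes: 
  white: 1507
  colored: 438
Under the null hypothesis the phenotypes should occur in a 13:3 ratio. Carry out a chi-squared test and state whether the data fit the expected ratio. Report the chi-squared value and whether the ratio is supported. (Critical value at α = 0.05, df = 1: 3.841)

Under the 13:3 hypothesis (Σ ratio = 16, N = 1945):
  white: 1945 × 13/16 = 1580.3125
  colored: 1945 × 3/16 = 364.6875
χ² = Σ (O − E)² / E
  white: (1507 − 1580.3125)² / 1580.3125 = 3.4011
  colored: (438 − 364.6875)² / 364.6875 = 14.7379
χ² = 3.4011 + 14.7379 = 18.139
Degrees of freedom = 2 − 1 = 1; critical value at α = 0.05 is 3.841.
Since 18.139 > 3.841, we reject the null hypothesis — the data do not fit the 13:3 ratio.

18.139; not consistent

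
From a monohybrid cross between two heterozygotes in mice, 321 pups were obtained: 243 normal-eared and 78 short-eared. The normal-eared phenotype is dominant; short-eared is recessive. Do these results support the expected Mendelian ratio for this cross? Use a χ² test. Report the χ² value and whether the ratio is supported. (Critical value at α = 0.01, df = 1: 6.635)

For a monohybrid cross between heterozygotes with complete dominance, the expected phenotypic ratio is 3:1.
Under the 3:1 hypothesis (Σ ratio = 4, N = 321):
  normal-eared: 321 × 3/4 = 240.75
  short-eared: 321 × 1/4 = 80.25
χ² = Σ (O − E)² / E
  normal-eared: (243 − 240.75)² / 240.75 = 0.0210
  short-eared: (78 − 80.25)² / 80.25 = 0.0631
χ² = 0.0210 + 0.0631 = 0.0841 ≈ 0.084
Degrees of freedom = 2 − 1 = 1; critical value at α = 0.01 is 6.635.
Since 0.084 < 6.635, we fail to reject the null hypothesis — the data are consistent with the 3:1 ratio.

0.084; consistent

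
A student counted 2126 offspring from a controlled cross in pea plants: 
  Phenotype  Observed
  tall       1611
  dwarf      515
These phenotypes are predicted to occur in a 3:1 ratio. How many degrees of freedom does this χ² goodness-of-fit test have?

1

A goodness-of-fit test with 2 phenotype classes has df = 2 − 1 = 1.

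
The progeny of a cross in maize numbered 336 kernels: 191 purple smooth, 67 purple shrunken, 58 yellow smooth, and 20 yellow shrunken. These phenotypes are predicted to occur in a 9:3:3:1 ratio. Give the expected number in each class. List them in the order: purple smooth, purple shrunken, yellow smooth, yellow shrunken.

Expected counts for N = 336 under a 9:3:3:1 ratio (total parts = 16):
  purple smooth: 336 × 9/16 = 189
  purple shrunken: 336 × 3/16 = 63
  yellow smooth: 336 × 3/16 = 63
  yellow shrunken: 336 × 1/16 = 21

189, 63, 63, 21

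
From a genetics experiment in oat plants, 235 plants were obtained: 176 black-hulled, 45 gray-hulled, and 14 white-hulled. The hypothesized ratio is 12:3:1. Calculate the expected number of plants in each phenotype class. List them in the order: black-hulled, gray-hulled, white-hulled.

Under the 12:3:1 hypothesis (Σ ratio = 16, N = 235):
  black-hulled: 235 × 12/16 = 176.25
  gray-hulled: 235 × 3/16 = 44.0625
  white-hulled: 235 × 1/16 = 14.6875

176.25, 44.0625, 14.6875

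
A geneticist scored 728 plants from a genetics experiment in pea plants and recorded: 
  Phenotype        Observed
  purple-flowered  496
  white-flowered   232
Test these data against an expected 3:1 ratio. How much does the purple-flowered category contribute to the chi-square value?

4.579

Under the 3:1 hypothesis (Σ ratio = 4, N = 728):
  purple-flowered: 728 × 3/4 = 546
  white-flowered: 728 × 1/4 = 182
Contribution of purple-flowered: (496 − 546)² / 546 = 4.5788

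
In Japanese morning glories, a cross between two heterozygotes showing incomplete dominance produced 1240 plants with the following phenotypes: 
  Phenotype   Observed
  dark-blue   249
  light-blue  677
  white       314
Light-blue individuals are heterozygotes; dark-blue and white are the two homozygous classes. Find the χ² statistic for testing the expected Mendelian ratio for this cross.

With incomplete dominance, a heterozygote × heterozygote cross gives a 1:2:1 phenotypic ratio.
Expected counts for N = 1240 under a 1:2:1 ratio (total parts = 4):
  dark-blue: 1240 × 1/4 = 310
  light-blue: 1240 × 2/4 = 620
  white: 1240 × 1/4 = 310
χ² = Σ (O − E)² / E
  dark-blue: (249 − 310)² / 310 = 12.0032
  light-blue: (677 − 620)² / 620 = 5.2403
  white: (314 − 310)² / 310 = 0.0516
χ² = 12.0032 + 5.2403 + 0.0516 = 17.2951 ≈ 17.295

17.295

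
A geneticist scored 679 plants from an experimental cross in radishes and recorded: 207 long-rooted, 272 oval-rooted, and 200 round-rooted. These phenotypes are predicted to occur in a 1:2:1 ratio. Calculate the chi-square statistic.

26.985

The 1:2:1 ratio has 4 parts, so with N = 679 the expected counts are:
  long-rooted: 679 × 1/4 = 169.75
  oval-rooted: 679 × 2/4 = 339.5
  round-rooted: 679 × 1/4 = 169.75
χ² = Σ (O − E)² / E
  long-rooted: (207 − 169.75)² / 169.75 = 8.1742
  oval-rooted: (272 − 339.5)² / 339.5 = 13.4205
  round-rooted: (200 − 169.75)² / 169.75 = 5.3906
χ² = 8.1742 + 13.4205 + 5.3906 = 26.9853 ≈ 26.985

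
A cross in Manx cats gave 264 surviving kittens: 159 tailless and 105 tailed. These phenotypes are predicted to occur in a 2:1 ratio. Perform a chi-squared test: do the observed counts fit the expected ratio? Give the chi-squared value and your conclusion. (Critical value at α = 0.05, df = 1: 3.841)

4.926; not consistent

Expected counts for N = 264 under a 2:1 ratio (total parts = 3):
  tailless: 264 × 2/3 = 176
  tailed: 264 × 1/3 = 88
χ² = Σ (O − E)² / E
  tailless: (159 − 176)² / 176 = 1.6420
  tailed: (105 − 88)² / 88 = 3.2841
χ² = 1.6420 + 3.2841 = 4.9261 ≈ 4.926
Degrees of freedom = 2 − 1 = 1; critical value at α = 0.05 is 3.841.
Since 4.926 > 3.841, we reject the null hypothesis — the data do not fit the 2:1 ratio.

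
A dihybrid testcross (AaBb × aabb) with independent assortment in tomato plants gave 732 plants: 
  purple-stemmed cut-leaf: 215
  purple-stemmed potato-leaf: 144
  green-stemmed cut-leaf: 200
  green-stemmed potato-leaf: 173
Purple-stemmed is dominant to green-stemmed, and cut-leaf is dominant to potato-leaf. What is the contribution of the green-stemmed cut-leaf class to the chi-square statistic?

1.579

A dihybrid testcross with independent assortment gives a 1:1:1:1 ratio.
Expected counts for N = 732 under a 1:1:1:1 ratio (total parts = 4):
  purple-stemmed cut-leaf: 732 × 1/4 = 183
  purple-stemmed potato-leaf: 732 × 1/4 = 183
  green-stemmed cut-leaf: 732 × 1/4 = 183
  green-stemmed potato-leaf: 732 × 1/4 = 183
Contribution of green-stemmed cut-leaf: (200 − 183)² / 183 = 1.5792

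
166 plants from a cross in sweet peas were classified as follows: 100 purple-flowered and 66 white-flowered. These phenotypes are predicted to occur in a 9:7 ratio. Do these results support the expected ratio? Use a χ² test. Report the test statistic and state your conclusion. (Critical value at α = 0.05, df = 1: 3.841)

Expected counts for N = 166 under a 9:7 ratio (total parts = 16):
  purple-flowered: 166 × 9/16 = 93.375
  white-flowered: 166 × 7/16 = 72.625
χ² = Σ (O − E)² / E
  purple-flowered: (100 − 93.375)² / 93.375 = 0.4700
  white-flowered: (66 − 72.625)² / 72.625 = 0.6043
χ² = 0.4700 + 0.6043 = 1.0743 ≈ 1.074
Degrees of freedom = 2 − 1 = 1; critical value at α = 0.05 is 3.841.
Since 1.074 < 3.841, we fail to reject the null hypothesis — the data are consistent with the 9:7 ratio.

1.074; consistent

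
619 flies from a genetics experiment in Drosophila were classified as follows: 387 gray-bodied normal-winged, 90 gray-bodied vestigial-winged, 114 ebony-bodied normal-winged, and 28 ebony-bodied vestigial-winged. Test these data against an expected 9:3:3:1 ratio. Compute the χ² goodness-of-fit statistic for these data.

13.168

The 9:3:3:1 ratio has 16 parts, so with N = 619 the expected counts are:
  gray-bodied normal-winged: 619 × 9/16 = 348.1875
  gray-bodied vestigial-winged: 619 × 3/16 = 116.0625
  ebony-bodied normal-winged: 619 × 3/16 = 116.0625
  ebony-bodied vestigial-winged: 619 × 1/16 = 38.6875
χ² = Σ (O − E)² / E
  gray-bodied normal-winged: (387 − 348.1875)² / 348.1875 = 4.3264
  gray-bodied vestigial-winged: (90 − 116.0625)² / 116.0625 = 5.8525
  ebony-bodied normal-winged: (114 − 116.0625)² / 116.0625 = 0.0367
  ebony-bodied vestigial-winged: (28 − 38.6875)² / 38.6875 = 2.9524
χ² = 4.3264 + 5.8525 + 0.0367 + 2.9524 = 13.168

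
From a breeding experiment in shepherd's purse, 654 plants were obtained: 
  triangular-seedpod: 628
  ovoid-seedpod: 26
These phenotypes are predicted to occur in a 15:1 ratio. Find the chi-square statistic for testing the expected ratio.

Expected counts for N = 654 under a 15:1 ratio (total parts = 16):
  triangular-seedpod: 654 × 15/16 = 613.125
  ovoid-seedpod: 654 × 1/16 = 40.875
χ² = Σ (O − E)² / E
  triangular-seedpod: (628 − 613.125)² / 613.125 = 0.3609
  ovoid-seedpod: (26 − 40.875)² / 40.875 = 5.4132
χ² = 0.3609 + 5.4132 = 5.7741 ≈ 5.774

5.774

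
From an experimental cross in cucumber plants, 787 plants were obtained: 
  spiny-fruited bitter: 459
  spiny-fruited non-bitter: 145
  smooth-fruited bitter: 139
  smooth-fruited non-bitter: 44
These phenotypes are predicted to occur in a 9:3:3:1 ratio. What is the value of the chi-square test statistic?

Under the 9:3:3:1 hypothesis (Σ ratio = 16, N = 787):
  spiny-fruited bitter: 787 × 9/16 = 442.6875
  spiny-fruited non-bitter: 787 × 3/16 = 147.5625
  smooth-fruited bitter: 787 × 3/16 = 147.5625
  smooth-fruited non-bitter: 787 × 1/16 = 49.1875
χ² = Σ (O − E)² / E
  spiny-fruited bitter: (459 − 442.6875)² / 442.6875 = 0.6011
  spiny-fruited non-bitter: (145 − 147.5625)² / 147.5625 = 0.0445
  smooth-fruited bitter: (139 − 147.5625)² / 147.5625 = 0.4968
  smooth-fruited non-bitter: (44 − 49.1875)² / 49.1875 = 0.5471
χ² = 0.6011 + 0.0445 + 0.4968 + 0.5471 = 1.6895 ≈ 1.690

1.690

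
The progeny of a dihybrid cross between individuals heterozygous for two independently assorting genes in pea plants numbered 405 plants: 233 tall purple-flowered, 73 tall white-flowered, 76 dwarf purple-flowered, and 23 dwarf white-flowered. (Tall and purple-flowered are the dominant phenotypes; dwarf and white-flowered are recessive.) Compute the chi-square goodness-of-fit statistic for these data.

0.443

A dihybrid F₂ with independent assortment and complete dominance at both loci gives a 9:3:3:1 phenotypic ratio.
Expected counts for N = 405 under a 9:3:3:1 ratio (total parts = 16):
  tall purple-flowered: 405 × 9/16 = 227.8125
  tall white-flowered: 405 × 3/16 = 75.9375
  dwarf purple-flowered: 405 × 3/16 = 75.9375
  dwarf white-flowered: 405 × 1/16 = 25.3125
χ² = Σ (O − E)² / E
  tall purple-flowered: (233 − 227.8125)² / 227.8125 = 0.1181
  tall white-flowered: (73 − 75.9375)² / 75.9375 = 0.1136
  dwarf purple-flowered: (76 − 75.9375)² / 75.9375 = 0.0001
  dwarf white-flowered: (23 − 25.3125)² / 25.3125 = 0.2113
χ² = 0.1181 + 0.1136 + 0.0001 + 0.2113 = 0.4431 ≈ 0.443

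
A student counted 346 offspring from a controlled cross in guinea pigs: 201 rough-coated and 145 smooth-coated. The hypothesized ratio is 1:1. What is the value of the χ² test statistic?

9.064

Under the 1:1 hypothesis (Σ ratio = 2, N = 346):
  rough-coated: 346 × 1/2 = 173
  smooth-coated: 346 × 1/2 = 173
χ² = Σ (O − E)² / E
  rough-coated: (201 − 173)² / 173 = 4.5318
  smooth-coated: (145 − 173)² / 173 = 4.5318
χ² = 4.5318 + 4.5318 = 9.0636 ≈ 9.064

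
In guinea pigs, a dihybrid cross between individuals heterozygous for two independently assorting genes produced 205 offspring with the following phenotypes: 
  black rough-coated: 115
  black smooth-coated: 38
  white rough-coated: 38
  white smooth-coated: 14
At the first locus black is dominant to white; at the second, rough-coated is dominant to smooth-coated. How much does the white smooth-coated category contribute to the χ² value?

0.110

A dihybrid F₂ with independent assortment and complete dominance at both loci gives a 9:3:3:1 phenotypic ratio.
The 9:3:3:1 ratio has 16 parts, so with N = 205 the expected counts are:
  black rough-coated: 205 × 9/16 = 115.3125
  black smooth-coated: 205 × 3/16 = 38.4375
  white rough-coated: 205 × 3/16 = 38.4375
  white smooth-coated: 205 × 1/16 = 12.8125
Contribution of white smooth-coated: (14 − 12.8125)² / 12.8125 = 0.1101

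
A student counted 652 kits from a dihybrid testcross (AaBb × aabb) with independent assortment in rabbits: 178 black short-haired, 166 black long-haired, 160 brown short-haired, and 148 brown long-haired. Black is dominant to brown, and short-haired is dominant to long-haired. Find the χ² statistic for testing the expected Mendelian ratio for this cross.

A dihybrid testcross with independent assortment gives a 1:1:1:1 ratio.
Total ratio parts = 4. Expected numbers out of 652:
  black short-haired: 652 × 1/4 = 163
  black long-haired: 652 × 1/4 = 163
  brown short-haired: 652 × 1/4 = 163
  brown long-haired: 652 × 1/4 = 163
χ² = Σ (O − E)² / E
  black short-haired: (178 − 163)² / 163 = 1.3804
  black long-haired: (166 − 163)² / 163 = 0.0552
  brown short-haired: (160 − 163)² / 163 = 0.0552
  brown long-haired: (148 − 163)² / 163 = 1.3804
χ² = 1.3804 + 0.0552 + 0.0552 + 1.3804 = 2.8712 ≈ 2.871

2.871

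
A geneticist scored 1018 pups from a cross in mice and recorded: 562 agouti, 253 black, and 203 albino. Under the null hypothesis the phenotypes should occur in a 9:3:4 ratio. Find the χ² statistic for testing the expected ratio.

30.839

Expected counts for N = 1018 under a 9:3:4 ratio (total parts = 16):
  agouti: 1018 × 9/16 = 572.625
  black: 1018 × 3/16 = 190.875
  albino: 1018 × 4/16 = 254.5
χ² = Σ (O − E)² / E
  agouti: (562 − 572.625)² / 572.625 = 0.1971
  black: (253 − 190.875)² / 190.875 = 20.2201
  albino: (203 − 254.5)² / 254.5 = 10.4214
χ² = 0.1971 + 20.2201 + 10.4214 = 30.8386 ≈ 30.839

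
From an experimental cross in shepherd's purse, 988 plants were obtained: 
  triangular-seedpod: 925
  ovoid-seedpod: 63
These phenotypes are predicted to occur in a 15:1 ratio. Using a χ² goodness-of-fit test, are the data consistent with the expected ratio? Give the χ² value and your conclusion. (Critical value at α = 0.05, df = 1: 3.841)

The 15:1 ratio has 16 parts, so with N = 988 the expected counts are:
  triangular-seedpod: 988 × 15/16 = 926.25
  ovoid-seedpod: 988 × 1/16 = 61.75
χ² = Σ (O − E)² / E
  triangular-seedpod: (925 − 926.25)² / 926.25 = 0.0017
  ovoid-seedpod: (63 − 61.75)² / 61.75 = 0.0253
χ² = 0.0017 + 0.0253 = 0.027
Degrees of freedom = 2 − 1 = 1; critical value at α = 0.05 is 3.841.
Since 0.027 < 3.841, we fail to reject the null hypothesis — the data are consistent with the 15:1 ratio.

0.027; consistent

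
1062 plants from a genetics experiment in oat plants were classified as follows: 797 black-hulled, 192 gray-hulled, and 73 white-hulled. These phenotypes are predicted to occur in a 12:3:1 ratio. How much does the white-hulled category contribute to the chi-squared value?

Expected counts for N = 1062 under a 12:3:1 ratio (total parts = 16):
  black-hulled: 1062 × 12/16 = 796.5
  gray-hulled: 1062 × 3/16 = 199.125
  white-hulled: 1062 × 1/16 = 66.375
Contribution of white-hulled: (73 − 66.375)² / 66.375 = 0.6613

0.661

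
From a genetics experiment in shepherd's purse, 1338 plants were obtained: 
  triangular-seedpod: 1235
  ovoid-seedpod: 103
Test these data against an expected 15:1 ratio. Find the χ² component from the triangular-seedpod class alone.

The 15:1 ratio has 16 parts, so with N = 1338 the expected counts are:
  triangular-seedpod: 1338 × 15/16 = 1254.375
  ovoid-seedpod: 1338 × 1/16 = 83.625
Contribution of triangular-seedpod: (1235 − 1254.375)² / 1254.375 = 0.2993

0.299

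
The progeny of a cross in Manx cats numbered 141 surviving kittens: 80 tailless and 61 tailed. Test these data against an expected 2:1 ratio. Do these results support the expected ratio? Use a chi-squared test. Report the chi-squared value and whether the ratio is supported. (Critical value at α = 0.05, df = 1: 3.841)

6.255; not consistent

The 2:1 ratio has 3 parts, so with N = 141 the expected counts are:
  tailless: 141 × 2/3 = 94
  tailed: 141 × 1/3 = 47
χ² = Σ (O − E)² / E
  tailless: (80 − 94)² / 94 = 2.0851
  tailed: (61 − 47)² / 47 = 4.1702
χ² = 2.0851 + 4.1702 = 6.2553 ≈ 6.255
Degrees of freedom = 2 − 1 = 1; critical value at α = 0.05 is 3.841.
Since 6.255 > 3.841, we reject the null hypothesis — the data do not fit the 2:1 ratio.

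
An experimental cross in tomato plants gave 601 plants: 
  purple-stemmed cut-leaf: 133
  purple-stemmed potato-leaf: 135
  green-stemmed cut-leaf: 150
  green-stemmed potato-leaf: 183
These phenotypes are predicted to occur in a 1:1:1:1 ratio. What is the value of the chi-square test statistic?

10.667

Total ratio parts = 4. Expected numbers out of 601:
  purple-stemmed cut-leaf: 601 × 1/4 = 150.25
  purple-stemmed potato-leaf: 601 × 1/4 = 150.25
  green-stemmed cut-leaf: 601 × 1/4 = 150.25
  green-stemmed potato-leaf: 601 × 1/4 = 150.25
χ² = Σ (O − E)² / E
  purple-stemmed cut-leaf: (133 − 150.25)² / 150.25 = 1.9804
  purple-stemmed potato-leaf: (135 − 150.25)² / 150.25 = 1.5478
  green-stemmed cut-leaf: (150 − 150.25)² / 150.25 = 0.0004
  green-stemmed potato-leaf: (183 − 150.25)² / 150.25 = 7.1385
χ² = 1.9804 + 1.5478 + 0.0004 + 7.1385 = 10.6671 ≈ 10.667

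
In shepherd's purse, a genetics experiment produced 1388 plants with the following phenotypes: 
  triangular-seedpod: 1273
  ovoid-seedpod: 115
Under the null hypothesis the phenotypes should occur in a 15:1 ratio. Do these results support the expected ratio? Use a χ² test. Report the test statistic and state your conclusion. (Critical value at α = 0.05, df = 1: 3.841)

Total ratio parts = 16. Expected numbers out of 1388:
  triangular-seedpod: 1388 × 15/16 = 1301.25
  ovoid-seedpod: 1388 × 1/16 = 86.75
χ² = Σ (O − E)² / E
  triangular-seedpod: (1273 − 1301.25)² / 1301.25 = 0.6133
  ovoid-seedpod: (115 − 86.75)² / 86.75 = 9.1996
χ² = 0.6133 + 9.1996 = 9.8129 ≈ 9.813
Degrees of freedom = 2 − 1 = 1; critical value at α = 0.05 is 3.841.
Since 9.813 > 3.841, we reject the null hypothesis — the data do not fit the 15:1 ratio.

9.813; not consistent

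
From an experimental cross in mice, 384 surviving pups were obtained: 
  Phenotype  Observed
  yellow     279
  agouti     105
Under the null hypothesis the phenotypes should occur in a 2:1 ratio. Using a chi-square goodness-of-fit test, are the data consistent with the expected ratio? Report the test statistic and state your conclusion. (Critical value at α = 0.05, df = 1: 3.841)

6.199; not consistent

Under the 2:1 hypothesis (Σ ratio = 3, N = 384):
  yellow: 384 × 2/3 = 256
  agouti: 384 × 1/3 = 128
χ² = Σ (O − E)² / E
  yellow: (279 − 256)² / 256 = 2.0664
  agouti: (105 − 128)² / 128 = 4.1328
χ² = 2.0664 + 4.1328 = 6.1992 ≈ 6.199
Degrees of freedom = 2 − 1 = 1; critical value at α = 0.05 is 3.841.
Since 6.199 > 3.841, we reject the null hypothesis — the data do not fit the 2:1 ratio.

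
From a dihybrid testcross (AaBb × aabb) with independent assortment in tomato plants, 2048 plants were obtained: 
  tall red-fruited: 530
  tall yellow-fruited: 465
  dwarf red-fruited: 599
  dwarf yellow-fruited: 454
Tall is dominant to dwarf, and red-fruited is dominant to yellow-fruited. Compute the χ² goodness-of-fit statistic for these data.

26.301

A dihybrid testcross with independent assortment gives a 1:1:1:1 ratio.
Under the 1:1:1:1 hypothesis (Σ ratio = 4, N = 2048):
  tall red-fruited: 2048 × 1/4 = 512
  tall yellow-fruited: 2048 × 1/4 = 512
  dwarf red-fruited: 2048 × 1/4 = 512
  dwarf yellow-fruited: 2048 × 1/4 = 512
χ² = Σ (O − E)² / E
  tall red-fruited: (530 − 512)² / 512 = 0.6328
  tall yellow-fruited: (465 − 512)² / 512 = 4.3145
  dwarf red-fruited: (599 − 512)² / 512 = 14.7832
  dwarf yellow-fruited: (454 − 512)² / 512 = 6.5703
χ² = 0.6328 + 4.3145 + 14.7832 + 6.5703 = 26.3008 ≈ 26.301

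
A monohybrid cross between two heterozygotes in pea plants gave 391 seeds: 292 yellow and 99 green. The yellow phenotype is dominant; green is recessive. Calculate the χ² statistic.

For a monohybrid cross between heterozygotes with complete dominance, the expected phenotypic ratio is 3:1.
Expected counts for N = 391 under a 3:1 ratio (total parts = 4):
  yellow: 391 × 3/4 = 293.25
  green: 391 × 1/4 = 97.75
χ² = Σ (O − E)² / E
  yellow: (292 − 293.25)² / 293.25 = 0.0053
  green: (99 − 97.75)² / 97.75 = 0.0160
χ² = 0.0053 + 0.0160 = 0.0213 ≈ 0.021

0.021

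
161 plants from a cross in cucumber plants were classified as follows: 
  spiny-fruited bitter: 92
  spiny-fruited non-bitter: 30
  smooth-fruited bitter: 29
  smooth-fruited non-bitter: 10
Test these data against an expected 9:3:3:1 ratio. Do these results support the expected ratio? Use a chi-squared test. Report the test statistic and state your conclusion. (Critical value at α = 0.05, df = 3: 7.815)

0.071; consistent

Under the 9:3:3:1 hypothesis (Σ ratio = 16, N = 161):
  spiny-fruited bitter: 161 × 9/16 = 90.5625
  spiny-fruited non-bitter: 161 × 3/16 = 30.1875
  smooth-fruited bitter: 161 × 3/16 = 30.1875
  smooth-fruited non-bitter: 161 × 1/16 = 10.0625
χ² = Σ (O − E)² / E
  spiny-fruited bitter: (92 − 90.5625)² / 90.5625 = 0.0228
  spiny-fruited non-bitter: (30 − 30.1875)² / 30.1875 = 0.0012
  smooth-fruited bitter: (29 − 30.1875)² / 30.1875 = 0.0467
  smooth-fruited non-bitter: (10 − 10.0625)² / 10.0625 = 0.0004
χ² = 0.0228 + 0.0012 + 0.0467 + 0.0004 = 0.0711 ≈ 0.071
Degrees of freedom = 4 − 1 = 3; critical value at α = 0.05 is 7.815.
Since 0.071 < 7.815, we fail to reject the null hypothesis — the data are consistent with the 9:3:3:1 ratio.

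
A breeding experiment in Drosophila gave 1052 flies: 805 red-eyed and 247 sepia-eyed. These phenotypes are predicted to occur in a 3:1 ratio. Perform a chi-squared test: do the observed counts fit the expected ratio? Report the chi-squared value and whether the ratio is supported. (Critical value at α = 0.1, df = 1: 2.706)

1.298; consistent

Total ratio parts = 4. Expected numbers out of 1052:
  red-eyed: 1052 × 3/4 = 789
  sepia-eyed: 1052 × 1/4 = 263
χ² = Σ (O − E)² / E
  red-eyed: (805 − 789)² / 789 = 0.3245
  sepia-eyed: (247 − 263)² / 263 = 0.9734
χ² = 0.3245 + 0.9734 = 1.2979 ≈ 1.298
Degrees of freedom = 2 − 1 = 1; critical value at α = 0.1 is 2.706.
Since 1.298 < 2.706, we fail to reject the null hypothesis — the data are consistent with the 3:1 ratio.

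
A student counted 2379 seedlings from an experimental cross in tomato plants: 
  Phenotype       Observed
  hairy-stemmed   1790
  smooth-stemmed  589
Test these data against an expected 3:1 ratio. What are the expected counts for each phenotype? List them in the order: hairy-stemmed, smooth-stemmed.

Expected counts for N = 2379 under a 3:1 ratio (total parts = 4):
  hairy-stemmed: 2379 × 3/4 = 1784.25
  smooth-stemmed: 2379 × 1/4 = 594.75

1784.25, 594.75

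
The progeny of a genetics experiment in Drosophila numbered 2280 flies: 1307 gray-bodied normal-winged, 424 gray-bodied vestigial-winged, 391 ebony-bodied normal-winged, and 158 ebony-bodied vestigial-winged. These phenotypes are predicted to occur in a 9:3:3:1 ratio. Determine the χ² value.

The 9:3:3:1 ratio has 16 parts, so with N = 2280 the expected counts are:
  gray-bodied normal-winged: 2280 × 9/16 = 1282.5
  gray-bodied vestigial-winged: 2280 × 3/16 = 427.5
  ebony-bodied normal-winged: 2280 × 3/16 = 427.5
  ebony-bodied vestigial-winged: 2280 × 1/16 = 142.5
χ² = Σ (O − E)² / E
  gray-bodied normal-winged: (1307 − 1282.5)² / 1282.5 = 0.4680
  gray-bodied vestigial-winged: (424 − 427.5)² / 427.5 = 0.0287
  ebony-bodied normal-winged: (391 − 427.5)² / 427.5 = 3.1164
  ebony-bodied vestigial-winged: (158 − 142.5)² / 142.5 = 1.6860
χ² = 0.4680 + 0.0287 + 3.1164 + 1.6860 = 5.2991 ≈ 5.299

5.299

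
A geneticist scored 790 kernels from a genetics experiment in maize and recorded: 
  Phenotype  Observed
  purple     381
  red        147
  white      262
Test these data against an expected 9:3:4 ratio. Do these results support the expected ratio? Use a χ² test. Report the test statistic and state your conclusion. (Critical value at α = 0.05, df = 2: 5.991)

30.111; not consistent

Expected counts for N = 790 under a 9:3:4 ratio (total parts = 16):
  purple: 790 × 9/16 = 444.375
  red: 790 × 3/16 = 148.125
  white: 790 × 4/16 = 197.5
χ² = Σ (O − E)² / E
  purple: (381 − 444.375)² / 444.375 = 9.0383
  red: (147 − 148.125)² / 148.125 = 0.0085
  white: (262 − 197.5)² / 197.5 = 21.0646
χ² = 9.0383 + 0.0085 + 21.0646 = 30.1114 ≈ 30.111
Degrees of freedom = 3 − 1 = 2; critical value at α = 0.05 is 5.991.
Since 30.111 > 5.991, we reject the null hypothesis — the data do not fit the 9:3:4 ratio.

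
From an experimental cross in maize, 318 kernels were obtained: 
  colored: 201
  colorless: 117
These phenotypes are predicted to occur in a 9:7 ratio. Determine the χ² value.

6.255

The 9:7 ratio has 16 parts, so with N = 318 the expected counts are:
  colored: 318 × 9/16 = 178.875
  colorless: 318 × 7/16 = 139.125
χ² = Σ (O − E)² / E
  colored: (201 − 178.875)² / 178.875 = 2.7366
  colorless: (117 − 139.125)² / 139.125 = 3.5185
χ² = 2.7366 + 3.5185 = 6.2551 ≈ 6.255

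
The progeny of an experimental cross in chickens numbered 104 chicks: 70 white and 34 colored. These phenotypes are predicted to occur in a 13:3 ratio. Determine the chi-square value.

Total ratio parts = 16. Expected numbers out of 104:
  white: 104 × 13/16 = 84.5
  colored: 104 × 3/16 = 19.5
χ² = Σ (O − E)² / E
  white: (70 − 84.5)² / 84.5 = 2.4882
  colored: (34 − 19.5)² / 19.5 = 10.7821
χ² = 2.4882 + 10.7821 = 13.2703 ≈ 13.270

13.270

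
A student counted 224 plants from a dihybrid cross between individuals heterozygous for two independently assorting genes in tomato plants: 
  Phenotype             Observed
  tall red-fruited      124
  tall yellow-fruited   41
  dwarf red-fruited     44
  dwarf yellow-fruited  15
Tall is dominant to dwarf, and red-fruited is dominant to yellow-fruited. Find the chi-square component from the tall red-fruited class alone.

A dihybrid F₂ with independent assortment and complete dominance at both loci gives a 9:3:3:1 phenotypic ratio.
Expected counts for N = 224 under a 9:3:3:1 ratio (total parts = 16):
  tall red-fruited: 224 × 9/16 = 126
  tall yellow-fruited: 224 × 3/16 = 42
  dwarf red-fruited: 224 × 3/16 = 42
  dwarf yellow-fruited: 224 × 1/16 = 14
Contribution of tall red-fruited: (124 − 126)² / 126 = 0.0317

0.032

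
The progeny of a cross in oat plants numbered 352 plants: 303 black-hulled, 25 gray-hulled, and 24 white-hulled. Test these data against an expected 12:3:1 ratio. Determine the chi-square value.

31.413

Under the 12:3:1 hypothesis (Σ ratio = 16, N = 352):
  black-hulled: 352 × 12/16 = 264
  gray-hulled: 352 × 3/16 = 66
  white-hulled: 352 × 1/16 = 22
χ² = Σ (O − E)² / E
  black-hulled: (303 − 264)² / 264 = 5.7614
  gray-hulled: (25 − 66)² / 66 = 25.4697
  white-hulled: (24 − 22)² / 22 = 0.1818
χ² = 5.7614 + 25.4697 + 0.1818 = 31.4129 ≈ 31.413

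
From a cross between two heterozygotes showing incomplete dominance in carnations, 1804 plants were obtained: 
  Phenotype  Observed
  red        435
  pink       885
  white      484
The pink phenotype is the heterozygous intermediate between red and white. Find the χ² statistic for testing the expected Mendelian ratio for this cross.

3.303

With incomplete dominance, a heterozygote × heterozygote cross gives a 1:2:1 phenotypic ratio.
Under the 1:2:1 hypothesis (Σ ratio = 4, N = 1804):
  red: 1804 × 1/4 = 451
  pink: 1804 × 2/4 = 902
  white: 1804 × 1/4 = 451
χ² = Σ (O − E)² / E
  red: (435 − 451)² / 451 = 0.5676
  pink: (885 − 902)² / 902 = 0.3204
  white: (484 − 451)² / 451 = 2.4146
χ² = 0.5676 + 0.3204 + 2.4146 = 3.3026 ≈ 3.303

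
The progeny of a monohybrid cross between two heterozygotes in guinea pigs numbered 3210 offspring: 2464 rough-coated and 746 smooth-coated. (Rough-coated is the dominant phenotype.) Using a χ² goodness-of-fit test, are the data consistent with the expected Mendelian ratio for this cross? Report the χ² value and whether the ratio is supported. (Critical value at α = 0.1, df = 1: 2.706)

For a monohybrid cross between heterozygotes with complete dominance, the expected phenotypic ratio is 3:1.
Expected counts for N = 3210 under a 3:1 ratio (total parts = 4):
  rough-coated: 3210 × 3/4 = 2407.5
  smooth-coated: 3210 × 1/4 = 802.5
χ² = Σ (O − E)² / E
  rough-coated: (2464 − 2407.5)² / 2407.5 = 1.3260
  smooth-coated: (746 − 802.5)² / 802.5 = 3.9779
χ² = 1.3260 + 3.9779 = 5.3039 ≈ 5.304
Degrees of freedom = 2 − 1 = 1; critical value at α = 0.1 is 2.706.
Since 5.304 > 2.706, we reject the null hypothesis — the data do not fit the 3:1 ratio.

5.304; not consistent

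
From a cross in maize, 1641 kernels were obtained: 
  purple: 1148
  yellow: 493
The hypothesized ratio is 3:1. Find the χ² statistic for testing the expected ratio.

Total ratio parts = 4. Expected numbers out of 1641:
  purple: 1641 × 3/4 = 1230.75
  yellow: 1641 × 1/4 = 410.25
χ² = Σ (O − E)² / E
  purple: (1148 − 1230.75)² / 1230.75 = 5.5637
  yellow: (493 − 410.25)² / 410.25 = 16.6912
χ² = 5.5637 + 16.6912 = 22.2549 ≈ 22.255

22.255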